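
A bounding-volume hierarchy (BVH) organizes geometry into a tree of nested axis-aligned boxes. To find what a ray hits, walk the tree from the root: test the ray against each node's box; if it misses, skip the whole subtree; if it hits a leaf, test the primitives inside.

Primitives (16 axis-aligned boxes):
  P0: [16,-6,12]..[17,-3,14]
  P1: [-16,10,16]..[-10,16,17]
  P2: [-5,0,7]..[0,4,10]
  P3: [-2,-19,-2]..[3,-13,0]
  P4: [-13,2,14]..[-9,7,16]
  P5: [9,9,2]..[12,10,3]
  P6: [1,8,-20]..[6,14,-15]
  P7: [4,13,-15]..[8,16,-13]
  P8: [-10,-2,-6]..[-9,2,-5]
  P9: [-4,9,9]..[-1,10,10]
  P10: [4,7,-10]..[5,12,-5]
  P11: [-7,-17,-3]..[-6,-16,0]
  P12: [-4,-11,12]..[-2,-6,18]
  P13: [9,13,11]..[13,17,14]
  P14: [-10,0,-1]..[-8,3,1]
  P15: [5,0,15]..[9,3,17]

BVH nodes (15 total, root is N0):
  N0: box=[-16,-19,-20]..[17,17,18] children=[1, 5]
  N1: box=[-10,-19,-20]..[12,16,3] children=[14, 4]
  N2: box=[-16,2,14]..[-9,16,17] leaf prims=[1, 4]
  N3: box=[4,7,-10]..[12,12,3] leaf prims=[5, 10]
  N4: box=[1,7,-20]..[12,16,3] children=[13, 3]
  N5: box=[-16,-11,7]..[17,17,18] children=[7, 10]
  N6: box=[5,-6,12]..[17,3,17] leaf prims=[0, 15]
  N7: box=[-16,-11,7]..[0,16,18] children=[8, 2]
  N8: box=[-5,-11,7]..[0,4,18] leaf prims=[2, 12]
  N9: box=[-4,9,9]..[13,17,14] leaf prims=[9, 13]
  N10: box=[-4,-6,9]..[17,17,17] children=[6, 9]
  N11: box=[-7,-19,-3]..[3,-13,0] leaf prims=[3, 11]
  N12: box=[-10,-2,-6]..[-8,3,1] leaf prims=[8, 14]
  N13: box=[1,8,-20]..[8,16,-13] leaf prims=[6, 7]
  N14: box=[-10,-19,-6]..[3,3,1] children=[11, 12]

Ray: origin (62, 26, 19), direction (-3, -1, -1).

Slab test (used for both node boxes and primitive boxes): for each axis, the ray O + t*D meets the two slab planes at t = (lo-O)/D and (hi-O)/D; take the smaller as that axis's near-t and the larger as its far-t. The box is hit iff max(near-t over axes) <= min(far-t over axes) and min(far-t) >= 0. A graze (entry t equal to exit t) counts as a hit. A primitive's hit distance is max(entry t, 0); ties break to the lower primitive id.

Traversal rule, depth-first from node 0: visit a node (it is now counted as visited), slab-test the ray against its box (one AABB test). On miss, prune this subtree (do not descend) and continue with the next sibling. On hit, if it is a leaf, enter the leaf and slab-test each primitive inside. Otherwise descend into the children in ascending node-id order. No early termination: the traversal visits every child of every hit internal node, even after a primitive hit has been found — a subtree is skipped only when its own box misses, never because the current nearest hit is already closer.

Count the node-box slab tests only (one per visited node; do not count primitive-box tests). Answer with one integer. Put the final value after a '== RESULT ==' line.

Trace the traversal:
N0 x:[15,26] y:[9,45] z:[1,39] -> hit [15,26], descend [1, 5]
  N1 x:[50/3,24] y:[10,45] z:[16,39] -> hit [50/3,24], descend [4, 14]
    N4 x:[50/3,61/3] y:[10,19] z:[16,39] -> hit [50/3,19], descend [3, 13]
      N3 x:[50/3,58/3] y:[14,19] z:[16,29] -> hit [50/3,19] leaf, test {P5@t=50/3, P10(miss)}
      N13 x:[18,61/3] y:[10,18] z:[32,39] -> miss, prune
    N14 x:[59/3,24] y:[23,45] z:[18,25] -> hit [23,24], descend [11, 12]
      N11 x:[59/3,23] y:[39,45] z:[19,22] -> miss, prune
      N12 x:[70/3,24] y:[23,28] z:[18,25] -> hit [70/3,24] leaf, test {P8@t=24, P14(miss)}
  N5 x:[15,26] y:[9,37] z:[1,12] -> miss, prune

9 AABB tests over nodes [0, 1, 4, 3, 13, 14, 11, 12, 5]; 2 leaves entered; closest P5.

== RESULT ==
9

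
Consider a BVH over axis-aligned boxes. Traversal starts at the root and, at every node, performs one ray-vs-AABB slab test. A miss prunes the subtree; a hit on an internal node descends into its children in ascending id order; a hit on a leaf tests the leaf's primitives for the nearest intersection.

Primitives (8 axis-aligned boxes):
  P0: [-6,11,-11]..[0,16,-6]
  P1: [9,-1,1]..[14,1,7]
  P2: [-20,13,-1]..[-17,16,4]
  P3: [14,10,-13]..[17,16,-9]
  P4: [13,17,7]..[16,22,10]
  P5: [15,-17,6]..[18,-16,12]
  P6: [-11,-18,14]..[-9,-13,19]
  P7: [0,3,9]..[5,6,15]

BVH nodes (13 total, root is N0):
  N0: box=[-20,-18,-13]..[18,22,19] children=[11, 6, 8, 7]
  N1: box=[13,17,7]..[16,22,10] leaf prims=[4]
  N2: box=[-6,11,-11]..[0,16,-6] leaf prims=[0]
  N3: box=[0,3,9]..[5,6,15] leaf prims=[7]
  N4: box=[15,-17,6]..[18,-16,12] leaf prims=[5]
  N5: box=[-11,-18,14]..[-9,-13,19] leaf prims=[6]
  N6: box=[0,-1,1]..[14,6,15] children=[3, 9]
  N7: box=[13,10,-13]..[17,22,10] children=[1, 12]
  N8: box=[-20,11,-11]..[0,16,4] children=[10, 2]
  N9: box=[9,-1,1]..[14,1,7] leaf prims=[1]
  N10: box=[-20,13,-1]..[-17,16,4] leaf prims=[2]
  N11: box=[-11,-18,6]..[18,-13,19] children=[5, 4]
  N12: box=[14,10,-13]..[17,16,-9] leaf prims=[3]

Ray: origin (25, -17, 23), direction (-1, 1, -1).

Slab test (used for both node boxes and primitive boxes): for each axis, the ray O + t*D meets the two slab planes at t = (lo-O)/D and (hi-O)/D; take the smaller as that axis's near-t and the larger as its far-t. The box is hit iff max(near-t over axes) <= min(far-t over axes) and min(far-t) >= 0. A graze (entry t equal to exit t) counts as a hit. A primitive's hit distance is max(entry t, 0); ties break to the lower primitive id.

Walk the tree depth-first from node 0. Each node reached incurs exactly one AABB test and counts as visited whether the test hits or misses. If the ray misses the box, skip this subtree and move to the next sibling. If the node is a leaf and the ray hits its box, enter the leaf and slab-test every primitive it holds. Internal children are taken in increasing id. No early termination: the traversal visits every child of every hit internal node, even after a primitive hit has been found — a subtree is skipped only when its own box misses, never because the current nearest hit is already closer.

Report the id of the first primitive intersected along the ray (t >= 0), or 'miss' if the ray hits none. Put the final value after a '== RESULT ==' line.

Trace the traversal:
N0 x:[7,45] y:[-1,39] z:[4,36] -> hit [7,36], descend [6, 7, 8, 11]
  N6 x:[11,25] y:[16,23] z:[8,22] -> hit [16,22], descend [3, 9]
    N3 x:[20,25] y:[20,23] z:[8,14] -> miss, prune
    N9 x:[11,16] y:[16,18] z:[16,22] -> hit [16,16] leaf, test {P1@t=16}
  N7 x:[8,12] y:[27,39] z:[13,36] -> miss, prune
  N8 x:[25,45] y:[28,33] z:[19,34] -> hit [28,33], descend [2, 10]
    N2 x:[25,31] y:[28,33] z:[29,34] -> hit [29,31] leaf, test {P0@t=29}
    N10 x:[42,45] y:[30,33] z:[19,24] -> miss, prune
  N11 x:[7,36] y:[-1,4] z:[4,17] -> miss, prune

Summary -> nodes [0, 6, 3, 9, 7, 8, 2, 10, 11]; box-tests=9; leaf-entries=2; first=P1

== RESULT ==
1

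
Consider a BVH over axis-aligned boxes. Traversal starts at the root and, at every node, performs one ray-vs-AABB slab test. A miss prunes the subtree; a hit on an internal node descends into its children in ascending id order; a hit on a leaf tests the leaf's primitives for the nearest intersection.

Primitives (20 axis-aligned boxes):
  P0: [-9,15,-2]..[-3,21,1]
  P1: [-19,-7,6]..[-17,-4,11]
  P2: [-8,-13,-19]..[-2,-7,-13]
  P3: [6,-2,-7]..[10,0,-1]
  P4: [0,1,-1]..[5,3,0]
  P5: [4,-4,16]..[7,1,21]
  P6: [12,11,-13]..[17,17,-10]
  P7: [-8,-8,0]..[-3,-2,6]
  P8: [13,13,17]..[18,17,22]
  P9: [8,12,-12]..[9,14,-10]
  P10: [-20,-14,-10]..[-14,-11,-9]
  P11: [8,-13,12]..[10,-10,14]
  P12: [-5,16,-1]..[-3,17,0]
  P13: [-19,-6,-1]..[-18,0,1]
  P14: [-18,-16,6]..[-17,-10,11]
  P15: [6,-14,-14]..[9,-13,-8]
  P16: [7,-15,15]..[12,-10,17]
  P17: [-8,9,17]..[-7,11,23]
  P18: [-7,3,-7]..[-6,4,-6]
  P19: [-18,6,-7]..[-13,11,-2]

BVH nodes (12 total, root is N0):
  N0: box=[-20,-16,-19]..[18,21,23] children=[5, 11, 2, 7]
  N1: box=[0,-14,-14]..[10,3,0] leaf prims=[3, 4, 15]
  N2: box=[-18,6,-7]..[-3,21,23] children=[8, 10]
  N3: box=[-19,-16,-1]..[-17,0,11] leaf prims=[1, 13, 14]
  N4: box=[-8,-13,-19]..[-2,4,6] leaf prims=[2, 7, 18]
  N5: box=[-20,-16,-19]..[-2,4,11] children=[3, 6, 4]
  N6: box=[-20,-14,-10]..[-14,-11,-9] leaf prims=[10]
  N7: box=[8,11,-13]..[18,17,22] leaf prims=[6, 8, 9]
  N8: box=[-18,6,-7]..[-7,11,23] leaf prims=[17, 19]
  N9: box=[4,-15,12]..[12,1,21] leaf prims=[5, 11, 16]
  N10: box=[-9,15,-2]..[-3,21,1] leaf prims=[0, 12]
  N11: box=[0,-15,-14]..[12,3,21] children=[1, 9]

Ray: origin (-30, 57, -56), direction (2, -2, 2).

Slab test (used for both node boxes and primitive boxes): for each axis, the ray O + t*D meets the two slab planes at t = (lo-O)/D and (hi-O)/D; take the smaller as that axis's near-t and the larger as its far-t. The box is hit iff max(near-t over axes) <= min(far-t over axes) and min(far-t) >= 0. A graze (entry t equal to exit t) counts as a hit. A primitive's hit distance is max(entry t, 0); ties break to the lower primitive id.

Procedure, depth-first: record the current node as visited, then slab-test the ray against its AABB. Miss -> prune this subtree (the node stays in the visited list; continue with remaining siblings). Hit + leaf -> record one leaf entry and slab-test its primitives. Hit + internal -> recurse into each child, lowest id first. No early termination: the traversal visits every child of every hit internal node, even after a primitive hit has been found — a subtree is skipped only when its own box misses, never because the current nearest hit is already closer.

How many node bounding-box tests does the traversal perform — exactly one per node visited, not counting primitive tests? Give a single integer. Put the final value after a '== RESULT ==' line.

Traverse from the root:
N0 x:[5,24] y:[18,73/2] z:[37/2,79/2] -> hit [37/2,24], descend [2, 5, 7, 11]
  N2 x:[6,27/2] y:[18,51/2] z:[49/2,79/2] -> miss, prune
  N5 x:[5,14] y:[53/2,73/2] z:[37/2,67/2] -> miss, prune
  N7 x:[19,24] y:[20,23] z:[43/2,39] -> hit [43/2,23] leaf, test {P6@t=43/2, P8(miss), P9(miss)}
  N11 x:[15,21] y:[27,36] z:[21,77/2] -> miss, prune

5 AABB tests over nodes [0, 2, 5, 7, 11]; 1 leaf entered; closest P6.

== RESULT ==
5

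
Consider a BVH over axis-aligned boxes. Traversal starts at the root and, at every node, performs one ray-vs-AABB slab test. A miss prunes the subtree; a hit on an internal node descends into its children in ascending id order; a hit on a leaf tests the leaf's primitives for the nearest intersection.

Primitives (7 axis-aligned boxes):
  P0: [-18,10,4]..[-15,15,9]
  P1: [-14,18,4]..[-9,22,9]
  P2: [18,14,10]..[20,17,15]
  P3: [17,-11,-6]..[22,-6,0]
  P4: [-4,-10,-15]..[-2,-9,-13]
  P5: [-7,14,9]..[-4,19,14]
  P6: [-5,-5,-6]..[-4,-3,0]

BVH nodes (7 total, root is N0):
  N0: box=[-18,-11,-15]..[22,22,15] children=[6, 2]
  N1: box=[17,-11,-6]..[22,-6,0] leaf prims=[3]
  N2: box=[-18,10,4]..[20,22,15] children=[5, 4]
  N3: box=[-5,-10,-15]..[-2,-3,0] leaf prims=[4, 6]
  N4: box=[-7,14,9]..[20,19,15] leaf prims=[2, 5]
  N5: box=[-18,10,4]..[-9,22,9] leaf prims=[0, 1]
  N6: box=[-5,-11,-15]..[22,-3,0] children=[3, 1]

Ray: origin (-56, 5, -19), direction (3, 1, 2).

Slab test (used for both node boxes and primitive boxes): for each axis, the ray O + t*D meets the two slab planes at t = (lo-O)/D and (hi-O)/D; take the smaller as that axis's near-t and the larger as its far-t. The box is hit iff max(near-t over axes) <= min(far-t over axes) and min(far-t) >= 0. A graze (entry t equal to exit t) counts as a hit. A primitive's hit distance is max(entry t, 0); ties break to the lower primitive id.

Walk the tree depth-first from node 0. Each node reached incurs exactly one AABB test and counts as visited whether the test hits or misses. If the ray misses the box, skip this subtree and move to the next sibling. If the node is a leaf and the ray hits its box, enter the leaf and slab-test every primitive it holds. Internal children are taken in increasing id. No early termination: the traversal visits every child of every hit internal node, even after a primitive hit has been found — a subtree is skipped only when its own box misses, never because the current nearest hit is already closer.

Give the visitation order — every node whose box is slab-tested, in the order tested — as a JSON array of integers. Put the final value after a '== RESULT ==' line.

Walk:
N0 x:[38/3,26] y:[-16,17] z:[2,17] -> hit [38/3,17], descend [2, 6]
  N2 x:[38/3,76/3] y:[5,17] z:[23/2,17] -> hit [38/3,17], descend [4, 5]
    N4 x:[49/3,76/3] y:[9,14] z:[14,17] -> miss, prune
    N5 x:[38/3,47/3] y:[5,17] z:[23/2,14] -> hit [38/3,14] leaf, test {P0(miss), P1@t=14}
  N6 x:[17,26] y:[-16,-8] z:[2,19/2] -> miss, prune

order=[0, 2, 4, 5, 6]  |boxes|=5  |leaves|=1  hit=P1

== RESULT ==
[0, 2, 4, 5, 6]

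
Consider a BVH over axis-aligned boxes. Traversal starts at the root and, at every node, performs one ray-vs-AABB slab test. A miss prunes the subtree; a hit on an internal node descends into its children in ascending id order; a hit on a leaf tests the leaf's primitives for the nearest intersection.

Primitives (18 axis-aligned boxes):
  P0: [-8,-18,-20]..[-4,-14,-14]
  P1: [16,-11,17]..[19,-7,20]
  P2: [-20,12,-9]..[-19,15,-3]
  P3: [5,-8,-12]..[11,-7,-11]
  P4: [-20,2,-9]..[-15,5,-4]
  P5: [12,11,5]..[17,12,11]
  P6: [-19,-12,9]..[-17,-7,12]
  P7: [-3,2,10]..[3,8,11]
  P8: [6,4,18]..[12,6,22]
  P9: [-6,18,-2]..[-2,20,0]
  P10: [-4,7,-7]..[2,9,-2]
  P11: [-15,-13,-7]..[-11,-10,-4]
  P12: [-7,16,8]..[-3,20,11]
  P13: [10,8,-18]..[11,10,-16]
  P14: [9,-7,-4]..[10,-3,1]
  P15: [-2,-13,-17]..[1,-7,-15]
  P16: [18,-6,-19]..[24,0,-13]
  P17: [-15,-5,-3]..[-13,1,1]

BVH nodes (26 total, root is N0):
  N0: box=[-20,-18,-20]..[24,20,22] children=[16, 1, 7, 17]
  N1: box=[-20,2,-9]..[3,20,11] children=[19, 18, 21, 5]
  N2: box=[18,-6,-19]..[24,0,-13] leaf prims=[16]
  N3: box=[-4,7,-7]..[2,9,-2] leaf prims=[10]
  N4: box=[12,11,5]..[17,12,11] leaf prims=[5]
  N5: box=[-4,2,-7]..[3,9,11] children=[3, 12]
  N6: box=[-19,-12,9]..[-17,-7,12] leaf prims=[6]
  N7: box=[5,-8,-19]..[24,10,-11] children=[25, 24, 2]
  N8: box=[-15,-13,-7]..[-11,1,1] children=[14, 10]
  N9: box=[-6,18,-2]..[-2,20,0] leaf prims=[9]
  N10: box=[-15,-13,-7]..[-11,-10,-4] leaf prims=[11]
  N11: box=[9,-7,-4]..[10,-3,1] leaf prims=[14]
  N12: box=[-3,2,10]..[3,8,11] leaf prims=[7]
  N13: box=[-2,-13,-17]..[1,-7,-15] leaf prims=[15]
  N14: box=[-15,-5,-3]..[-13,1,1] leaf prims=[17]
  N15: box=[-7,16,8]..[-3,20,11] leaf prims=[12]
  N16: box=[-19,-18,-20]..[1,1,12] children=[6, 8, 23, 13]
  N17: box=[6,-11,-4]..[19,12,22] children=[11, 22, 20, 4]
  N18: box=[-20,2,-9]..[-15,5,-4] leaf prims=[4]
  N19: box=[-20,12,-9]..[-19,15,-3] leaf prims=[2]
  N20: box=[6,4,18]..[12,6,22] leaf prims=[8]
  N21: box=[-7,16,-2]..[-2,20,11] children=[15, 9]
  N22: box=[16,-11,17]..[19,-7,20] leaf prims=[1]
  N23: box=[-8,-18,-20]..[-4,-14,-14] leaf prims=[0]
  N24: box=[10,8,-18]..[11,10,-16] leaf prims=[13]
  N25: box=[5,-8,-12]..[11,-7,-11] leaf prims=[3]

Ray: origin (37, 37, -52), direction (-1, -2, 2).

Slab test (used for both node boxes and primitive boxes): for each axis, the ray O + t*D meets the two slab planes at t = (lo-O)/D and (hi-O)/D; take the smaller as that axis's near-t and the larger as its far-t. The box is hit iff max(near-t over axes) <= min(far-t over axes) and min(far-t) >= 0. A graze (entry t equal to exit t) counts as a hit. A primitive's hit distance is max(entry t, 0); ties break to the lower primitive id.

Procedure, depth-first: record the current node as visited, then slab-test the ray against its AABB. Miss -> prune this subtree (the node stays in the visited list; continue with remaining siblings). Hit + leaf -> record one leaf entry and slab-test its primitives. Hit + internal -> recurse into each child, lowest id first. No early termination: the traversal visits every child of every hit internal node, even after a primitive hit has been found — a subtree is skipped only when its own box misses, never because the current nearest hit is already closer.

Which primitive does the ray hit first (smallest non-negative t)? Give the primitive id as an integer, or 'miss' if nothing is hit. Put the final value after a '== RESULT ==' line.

Trace the traversal:
N0 x:[13,57] y:[17/2,55/2] z:[16,37] -> hit [16,55/2], descend [1, 7, 16, 17]
  N1 x:[34,57] y:[17/2,35/2] z:[43/2,63/2] -> miss, prune
  N7 x:[13,32] y:[27/2,45/2] z:[33/2,41/2] -> hit [33/2,41/2], descend [2, 24, 25]
    N2 x:[13,19] y:[37/2,43/2] z:[33/2,39/2] -> hit [37/2,19] leaf, test {P16@t=37/2}
    N24 x:[26,27] y:[27/2,29/2] z:[17,18] -> miss, prune
    N25 x:[26,32] y:[22,45/2] z:[20,41/2] -> miss, prune
  N16 x:[36,56] y:[18,55/2] z:[16,32] -> miss, prune
  N17 x:[18,31] y:[25/2,24] z:[24,37] -> hit [24,24], descend [4, 11, 20, 22]
    N4 x:[20,25] y:[25/2,13] z:[57/2,63/2] -> miss, prune
    N11 x:[27,28] y:[20,22] z:[24,53/2] -> miss, prune
    N20 x:[25,31] y:[31/2,33/2] z:[35,37] -> miss, prune
    N22 x:[18,21] y:[22,24] z:[69/2,36] -> miss, prune

Visited [0, 1, 7, 2, 24, 25, 16, 17, 4, 11, 20, 22]. Tests: 12 box, 1 leaf. Nearest: P16.

== RESULT ==
16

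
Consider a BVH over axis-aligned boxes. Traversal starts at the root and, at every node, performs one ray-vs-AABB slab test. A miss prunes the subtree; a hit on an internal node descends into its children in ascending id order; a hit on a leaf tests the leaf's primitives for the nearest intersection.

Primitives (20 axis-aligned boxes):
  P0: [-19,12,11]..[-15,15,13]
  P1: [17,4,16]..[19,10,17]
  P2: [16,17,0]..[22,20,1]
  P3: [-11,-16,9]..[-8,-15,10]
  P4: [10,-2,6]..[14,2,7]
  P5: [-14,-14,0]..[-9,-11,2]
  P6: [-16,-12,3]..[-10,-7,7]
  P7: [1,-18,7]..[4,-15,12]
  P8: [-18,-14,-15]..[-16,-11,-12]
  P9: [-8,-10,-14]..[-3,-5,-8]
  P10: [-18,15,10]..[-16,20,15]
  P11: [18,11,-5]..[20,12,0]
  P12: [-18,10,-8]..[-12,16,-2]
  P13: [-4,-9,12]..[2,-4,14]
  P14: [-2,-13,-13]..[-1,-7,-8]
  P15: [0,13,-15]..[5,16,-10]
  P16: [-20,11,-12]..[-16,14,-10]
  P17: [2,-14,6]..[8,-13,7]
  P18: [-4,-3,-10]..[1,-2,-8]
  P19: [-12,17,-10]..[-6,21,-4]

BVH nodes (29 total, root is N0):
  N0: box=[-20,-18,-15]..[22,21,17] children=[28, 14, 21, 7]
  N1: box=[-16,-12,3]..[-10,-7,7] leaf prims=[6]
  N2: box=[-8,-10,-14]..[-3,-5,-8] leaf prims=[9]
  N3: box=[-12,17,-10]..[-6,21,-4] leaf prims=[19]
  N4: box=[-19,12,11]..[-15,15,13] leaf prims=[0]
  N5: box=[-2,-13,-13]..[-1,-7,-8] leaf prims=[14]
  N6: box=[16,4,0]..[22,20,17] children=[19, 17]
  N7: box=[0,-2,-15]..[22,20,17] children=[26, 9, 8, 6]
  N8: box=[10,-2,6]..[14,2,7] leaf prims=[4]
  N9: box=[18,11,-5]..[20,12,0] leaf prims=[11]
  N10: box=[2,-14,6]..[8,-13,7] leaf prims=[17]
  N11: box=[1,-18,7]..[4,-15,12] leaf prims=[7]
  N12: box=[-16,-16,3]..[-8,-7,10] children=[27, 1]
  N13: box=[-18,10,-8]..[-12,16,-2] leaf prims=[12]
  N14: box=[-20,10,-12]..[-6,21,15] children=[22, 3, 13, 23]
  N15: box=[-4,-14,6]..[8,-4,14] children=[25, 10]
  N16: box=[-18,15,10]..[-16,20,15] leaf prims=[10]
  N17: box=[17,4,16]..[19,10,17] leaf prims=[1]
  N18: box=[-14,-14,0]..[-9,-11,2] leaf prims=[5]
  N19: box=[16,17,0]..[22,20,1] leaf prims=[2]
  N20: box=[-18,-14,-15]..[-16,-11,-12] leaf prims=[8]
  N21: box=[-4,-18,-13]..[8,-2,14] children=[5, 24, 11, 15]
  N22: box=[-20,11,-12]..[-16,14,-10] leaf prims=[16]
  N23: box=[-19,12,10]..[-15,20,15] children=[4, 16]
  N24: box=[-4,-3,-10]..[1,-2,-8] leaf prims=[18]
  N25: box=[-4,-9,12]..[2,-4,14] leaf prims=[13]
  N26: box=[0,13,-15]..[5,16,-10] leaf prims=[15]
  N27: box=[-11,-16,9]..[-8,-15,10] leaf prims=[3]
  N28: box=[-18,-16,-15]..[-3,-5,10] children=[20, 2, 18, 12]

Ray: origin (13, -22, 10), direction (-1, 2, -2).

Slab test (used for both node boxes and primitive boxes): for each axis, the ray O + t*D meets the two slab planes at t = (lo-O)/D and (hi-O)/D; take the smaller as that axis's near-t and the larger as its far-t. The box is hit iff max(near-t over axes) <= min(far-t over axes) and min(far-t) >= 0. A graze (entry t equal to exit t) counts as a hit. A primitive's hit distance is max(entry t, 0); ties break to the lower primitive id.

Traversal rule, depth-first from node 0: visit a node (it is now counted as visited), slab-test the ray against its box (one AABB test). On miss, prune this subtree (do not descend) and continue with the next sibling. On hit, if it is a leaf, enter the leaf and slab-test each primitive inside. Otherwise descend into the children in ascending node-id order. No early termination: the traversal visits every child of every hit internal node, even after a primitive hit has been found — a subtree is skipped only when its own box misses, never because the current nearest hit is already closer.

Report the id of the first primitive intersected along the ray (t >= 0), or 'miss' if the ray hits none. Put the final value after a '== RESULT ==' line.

Trace the traversal:
N0 x:[-9,33] y:[2,43/2] z:[-7/2,25/2] -> hit [2,25/2], descend [7, 14, 21, 28]
  N7 x:[-9,13] y:[10,21] z:[-7/2,25/2] -> hit [10,25/2], descend [6, 8, 9, 26]
    N6 x:[-9,-3] y:[13,21] z:[-7/2,5] -> miss, prune
    N8 x:[-1,3] y:[10,12] z:[3/2,2] -> miss, prune
    N9 x:[-7,-5] y:[33/2,17] z:[5,15/2] -> miss, prune
    N26 x:[8,13] y:[35/2,19] z:[10,25/2] -> miss, prune
  N14 x:[19,33] y:[16,43/2] z:[-5/2,11] -> miss, prune
  N21 x:[5,17] y:[2,10] z:[-2,23/2] -> hit [5,10], descend [5, 11, 15, 24]
    N5 x:[14,15] y:[9/2,15/2] z:[9,23/2] -> miss, prune
    N11 x:[9,12] y:[2,7/2] z:[-1,3/2] -> miss, prune
    N15 x:[5,17] y:[4,9] z:[-2,2] -> miss, prune
    N24 x:[12,17] y:[19/2,10] z:[9,10] -> miss, prune
  N28 x:[16,31] y:[3,17/2] z:[0,25/2] -> miss, prune

Visited [0, 7, 6, 8, 9, 26, 14, 21, 5, 11, 15, 24, 28]. Tests: 13 box, 0 leaf. Nearest: miss.

== RESULT ==
miss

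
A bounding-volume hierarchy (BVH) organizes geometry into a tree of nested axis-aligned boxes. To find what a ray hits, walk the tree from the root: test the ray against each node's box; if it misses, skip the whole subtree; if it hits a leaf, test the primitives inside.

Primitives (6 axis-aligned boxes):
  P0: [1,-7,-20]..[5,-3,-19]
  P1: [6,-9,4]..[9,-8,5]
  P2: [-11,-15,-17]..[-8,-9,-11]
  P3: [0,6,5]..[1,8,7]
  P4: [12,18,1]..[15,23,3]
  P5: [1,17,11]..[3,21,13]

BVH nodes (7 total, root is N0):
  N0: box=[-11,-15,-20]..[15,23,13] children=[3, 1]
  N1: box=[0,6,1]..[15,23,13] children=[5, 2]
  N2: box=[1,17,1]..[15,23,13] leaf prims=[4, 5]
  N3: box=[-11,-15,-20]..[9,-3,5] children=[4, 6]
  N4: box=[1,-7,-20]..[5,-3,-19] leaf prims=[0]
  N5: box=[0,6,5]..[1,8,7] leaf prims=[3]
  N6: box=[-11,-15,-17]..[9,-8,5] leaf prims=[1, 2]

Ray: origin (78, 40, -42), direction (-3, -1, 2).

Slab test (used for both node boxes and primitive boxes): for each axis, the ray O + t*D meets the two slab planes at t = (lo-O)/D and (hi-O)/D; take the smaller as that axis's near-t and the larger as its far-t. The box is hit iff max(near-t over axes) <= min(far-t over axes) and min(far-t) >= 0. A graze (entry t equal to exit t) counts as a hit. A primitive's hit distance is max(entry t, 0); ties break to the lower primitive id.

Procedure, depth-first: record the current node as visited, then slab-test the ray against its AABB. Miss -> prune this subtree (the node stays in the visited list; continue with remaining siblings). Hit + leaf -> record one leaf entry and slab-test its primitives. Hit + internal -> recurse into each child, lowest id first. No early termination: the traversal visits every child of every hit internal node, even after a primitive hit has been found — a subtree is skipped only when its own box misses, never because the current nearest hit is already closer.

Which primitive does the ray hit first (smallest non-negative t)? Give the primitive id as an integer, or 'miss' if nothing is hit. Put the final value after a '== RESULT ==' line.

Trace the traversal:
N0 x:[21,89/3] y:[17,55] z:[11,55/2] -> hit [21,55/2], descend [1, 3]
  N1 x:[21,26] y:[17,34] z:[43/2,55/2] -> hit [43/2,26], descend [2, 5]
    N2 x:[21,77/3] y:[17,23] z:[43/2,55/2] -> hit [43/2,23] leaf, test {P4@t=43/2, P5(miss)}
    N5 x:[77/3,26] y:[32,34] z:[47/2,49/2] -> miss, prune
  N3 x:[23,89/3] y:[43,55] z:[11,47/2] -> miss, prune

5 AABB tests over nodes [0, 1, 2, 5, 3]; 1 leaf entered; closest P4.

== RESULT ==
4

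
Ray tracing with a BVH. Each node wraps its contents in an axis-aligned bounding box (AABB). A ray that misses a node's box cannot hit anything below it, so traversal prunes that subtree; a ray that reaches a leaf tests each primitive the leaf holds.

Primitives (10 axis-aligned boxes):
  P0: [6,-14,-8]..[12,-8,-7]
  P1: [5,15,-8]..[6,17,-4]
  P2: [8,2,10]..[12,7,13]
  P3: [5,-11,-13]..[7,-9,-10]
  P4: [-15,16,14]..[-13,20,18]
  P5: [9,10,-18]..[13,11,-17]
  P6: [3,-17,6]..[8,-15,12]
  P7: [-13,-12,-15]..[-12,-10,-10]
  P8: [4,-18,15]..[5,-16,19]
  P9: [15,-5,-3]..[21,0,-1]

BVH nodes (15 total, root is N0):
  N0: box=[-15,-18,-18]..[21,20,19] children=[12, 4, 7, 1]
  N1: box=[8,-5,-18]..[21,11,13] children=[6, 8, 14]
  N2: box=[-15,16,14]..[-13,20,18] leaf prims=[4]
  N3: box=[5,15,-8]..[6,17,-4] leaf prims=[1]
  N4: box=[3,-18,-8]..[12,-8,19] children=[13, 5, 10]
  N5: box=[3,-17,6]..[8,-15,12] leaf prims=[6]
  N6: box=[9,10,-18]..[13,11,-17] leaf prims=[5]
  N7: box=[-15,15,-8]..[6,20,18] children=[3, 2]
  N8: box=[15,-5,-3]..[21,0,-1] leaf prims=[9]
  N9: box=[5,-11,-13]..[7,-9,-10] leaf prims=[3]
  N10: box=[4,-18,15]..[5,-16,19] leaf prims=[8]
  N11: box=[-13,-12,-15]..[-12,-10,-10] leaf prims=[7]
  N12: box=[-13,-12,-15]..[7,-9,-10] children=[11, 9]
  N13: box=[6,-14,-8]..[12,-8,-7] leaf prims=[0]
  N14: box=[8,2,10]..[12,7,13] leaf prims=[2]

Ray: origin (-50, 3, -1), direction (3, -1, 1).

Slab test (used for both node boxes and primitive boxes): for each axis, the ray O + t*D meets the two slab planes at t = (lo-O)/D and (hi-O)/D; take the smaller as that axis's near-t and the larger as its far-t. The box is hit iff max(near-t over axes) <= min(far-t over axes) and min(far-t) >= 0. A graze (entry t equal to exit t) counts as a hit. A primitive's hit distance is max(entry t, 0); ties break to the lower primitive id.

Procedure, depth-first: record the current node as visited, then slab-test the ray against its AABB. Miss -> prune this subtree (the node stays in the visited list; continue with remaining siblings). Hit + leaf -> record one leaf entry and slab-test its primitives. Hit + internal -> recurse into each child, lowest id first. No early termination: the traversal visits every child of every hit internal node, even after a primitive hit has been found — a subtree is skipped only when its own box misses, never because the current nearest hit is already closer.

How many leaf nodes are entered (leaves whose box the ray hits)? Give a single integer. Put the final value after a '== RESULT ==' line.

Traverse from the root:
N0 x:[35/3,71/3] y:[-17,21] z:[-17,20] -> hit [35/3,20], descend [1, 4, 7, 12]
  N1 x:[58/3,71/3] y:[-8,8] z:[-17,14] -> miss, prune
  N4 x:[53/3,62/3] y:[11,21] z:[-7,20] -> hit [53/3,20], descend [5, 10, 13]
    N5 x:[53/3,58/3] y:[18,20] z:[7,13] -> miss, prune
    N10 x:[18,55/3] y:[19,21] z:[16,20] -> miss, prune
    N13 x:[56/3,62/3] y:[11,17] z:[-7,-6] -> miss, prune
  N7 x:[35/3,56/3] y:[-17,-12] z:[-7,19] -> miss, prune
  N12 x:[37/3,19] y:[12,15] z:[-14,-9] -> miss, prune

8 AABB tests over nodes [0, 1, 4, 5, 10, 13, 7, 12]; 0 leaves entered; closest miss.

== RESULT ==
0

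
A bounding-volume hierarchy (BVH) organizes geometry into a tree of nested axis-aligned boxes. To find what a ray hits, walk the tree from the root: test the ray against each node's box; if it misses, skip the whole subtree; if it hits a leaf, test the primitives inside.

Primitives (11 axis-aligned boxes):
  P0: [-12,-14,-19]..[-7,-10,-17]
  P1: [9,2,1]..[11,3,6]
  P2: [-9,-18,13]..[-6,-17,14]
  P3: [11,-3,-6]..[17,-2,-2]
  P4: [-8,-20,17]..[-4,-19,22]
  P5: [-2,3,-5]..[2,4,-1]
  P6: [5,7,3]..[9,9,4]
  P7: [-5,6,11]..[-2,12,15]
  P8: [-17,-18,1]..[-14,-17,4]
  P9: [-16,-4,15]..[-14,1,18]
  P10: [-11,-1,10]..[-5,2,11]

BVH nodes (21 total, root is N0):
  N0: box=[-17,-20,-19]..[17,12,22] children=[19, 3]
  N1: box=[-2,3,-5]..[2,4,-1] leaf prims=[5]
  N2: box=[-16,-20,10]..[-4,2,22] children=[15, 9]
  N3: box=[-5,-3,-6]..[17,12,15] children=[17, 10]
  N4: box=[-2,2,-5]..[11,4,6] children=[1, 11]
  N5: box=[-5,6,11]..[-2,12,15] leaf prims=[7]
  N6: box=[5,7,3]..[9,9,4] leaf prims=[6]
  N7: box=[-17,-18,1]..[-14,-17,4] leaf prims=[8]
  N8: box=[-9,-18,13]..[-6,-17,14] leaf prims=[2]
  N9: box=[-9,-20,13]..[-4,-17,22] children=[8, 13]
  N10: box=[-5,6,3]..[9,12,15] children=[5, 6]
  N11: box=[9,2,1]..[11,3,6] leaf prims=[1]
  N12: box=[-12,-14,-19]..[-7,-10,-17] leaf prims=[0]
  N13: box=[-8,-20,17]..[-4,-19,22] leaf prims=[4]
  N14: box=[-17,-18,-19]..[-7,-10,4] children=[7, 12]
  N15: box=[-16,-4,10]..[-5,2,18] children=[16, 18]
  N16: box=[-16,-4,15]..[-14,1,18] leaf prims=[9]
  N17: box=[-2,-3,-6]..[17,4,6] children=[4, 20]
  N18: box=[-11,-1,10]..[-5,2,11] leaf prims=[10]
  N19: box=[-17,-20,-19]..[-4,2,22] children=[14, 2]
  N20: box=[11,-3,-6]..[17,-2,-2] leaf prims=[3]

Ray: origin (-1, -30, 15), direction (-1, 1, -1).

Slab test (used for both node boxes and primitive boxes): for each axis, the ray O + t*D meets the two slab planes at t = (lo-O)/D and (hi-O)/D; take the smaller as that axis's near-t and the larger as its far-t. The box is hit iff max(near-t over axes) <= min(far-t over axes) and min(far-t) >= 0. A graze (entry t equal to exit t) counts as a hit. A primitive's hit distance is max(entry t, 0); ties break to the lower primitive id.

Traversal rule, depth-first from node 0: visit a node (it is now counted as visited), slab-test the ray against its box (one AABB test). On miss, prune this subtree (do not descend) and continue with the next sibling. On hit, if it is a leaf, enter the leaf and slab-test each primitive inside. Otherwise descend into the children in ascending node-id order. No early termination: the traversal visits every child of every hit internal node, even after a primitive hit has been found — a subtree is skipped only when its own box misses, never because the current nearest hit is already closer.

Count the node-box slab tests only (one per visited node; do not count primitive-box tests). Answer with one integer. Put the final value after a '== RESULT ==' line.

Walk:
N0 x:[-18,16] y:[10,42] z:[-7,34] -> hit [10,16], descend [3, 19]
  N3 x:[-18,4] y:[27,42] z:[0,21] -> miss, prune
  N19 x:[3,16] y:[10,32] z:[-7,34] -> hit [10,16], descend [2, 14]
    N2 x:[3,15] y:[10,32] z:[-7,5] -> miss, prune
    N14 x:[6,16] y:[12,20] z:[11,34] -> hit [12,16], descend [7, 12]
      N7 x:[13,16] y:[12,13] z:[11,14] -> hit [13,13] leaf, test {P8@t=13}
      N12 x:[6,11] y:[16,20] z:[32,34] -> miss, prune

Visited [0, 3, 19, 2, 14, 7, 12]. Tests: 7 box, 1 leaf. Nearest: P8.

== RESULT ==
7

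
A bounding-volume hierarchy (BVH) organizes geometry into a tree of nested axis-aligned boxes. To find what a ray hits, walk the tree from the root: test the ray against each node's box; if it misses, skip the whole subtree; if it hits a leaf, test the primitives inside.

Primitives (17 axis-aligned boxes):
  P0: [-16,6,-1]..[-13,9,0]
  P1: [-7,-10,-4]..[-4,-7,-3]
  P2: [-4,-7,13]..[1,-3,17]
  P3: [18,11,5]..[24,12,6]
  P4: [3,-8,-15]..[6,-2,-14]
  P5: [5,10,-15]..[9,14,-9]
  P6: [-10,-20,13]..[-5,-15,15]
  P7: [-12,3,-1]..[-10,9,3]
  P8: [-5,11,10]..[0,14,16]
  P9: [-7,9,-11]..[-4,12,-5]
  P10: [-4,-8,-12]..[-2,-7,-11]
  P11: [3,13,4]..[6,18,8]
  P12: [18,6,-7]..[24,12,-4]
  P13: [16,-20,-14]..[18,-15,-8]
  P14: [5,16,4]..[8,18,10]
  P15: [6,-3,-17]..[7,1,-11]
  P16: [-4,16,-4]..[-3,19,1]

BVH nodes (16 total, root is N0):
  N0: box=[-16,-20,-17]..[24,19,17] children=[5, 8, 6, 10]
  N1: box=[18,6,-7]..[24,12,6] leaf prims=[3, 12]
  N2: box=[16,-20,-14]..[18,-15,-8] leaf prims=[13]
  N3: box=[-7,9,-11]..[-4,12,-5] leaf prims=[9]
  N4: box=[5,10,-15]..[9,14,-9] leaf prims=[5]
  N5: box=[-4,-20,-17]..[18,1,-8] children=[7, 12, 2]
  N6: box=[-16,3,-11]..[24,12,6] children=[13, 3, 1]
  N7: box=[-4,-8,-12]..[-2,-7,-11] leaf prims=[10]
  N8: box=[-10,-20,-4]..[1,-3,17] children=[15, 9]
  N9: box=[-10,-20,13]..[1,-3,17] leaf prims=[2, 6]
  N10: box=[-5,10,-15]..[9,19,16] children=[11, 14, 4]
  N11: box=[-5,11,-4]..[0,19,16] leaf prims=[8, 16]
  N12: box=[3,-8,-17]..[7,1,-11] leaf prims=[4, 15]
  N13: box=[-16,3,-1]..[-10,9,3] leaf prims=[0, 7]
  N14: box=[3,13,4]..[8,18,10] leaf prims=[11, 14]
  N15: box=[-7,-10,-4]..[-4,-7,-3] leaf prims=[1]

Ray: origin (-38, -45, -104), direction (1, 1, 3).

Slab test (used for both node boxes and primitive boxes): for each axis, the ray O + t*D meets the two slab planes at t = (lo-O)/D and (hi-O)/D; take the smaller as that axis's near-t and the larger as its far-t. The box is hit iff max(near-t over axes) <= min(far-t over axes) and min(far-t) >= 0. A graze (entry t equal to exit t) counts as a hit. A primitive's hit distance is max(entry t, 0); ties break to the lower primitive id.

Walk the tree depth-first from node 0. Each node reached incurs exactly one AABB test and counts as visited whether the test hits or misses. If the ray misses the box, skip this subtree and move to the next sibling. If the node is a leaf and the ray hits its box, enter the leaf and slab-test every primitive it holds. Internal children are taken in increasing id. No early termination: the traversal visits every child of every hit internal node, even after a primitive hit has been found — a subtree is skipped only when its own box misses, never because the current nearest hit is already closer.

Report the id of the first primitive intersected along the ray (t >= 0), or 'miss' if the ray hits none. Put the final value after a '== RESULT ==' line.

Trace the traversal:
N0 x:[22,62] y:[25,64] z:[29,121/3] -> hit [29,121/3], descend [5, 6, 8, 10]
  N5 x:[34,56] y:[25,46] z:[29,32] -> miss, prune
  N6 x:[22,62] y:[48,57] z:[31,110/3] -> miss, prune
  N8 x:[28,39] y:[25,42] z:[100/3,121/3] -> hit [100/3,39], descend [9, 15]
    N9 x:[28,39] y:[25,42] z:[39,121/3] -> hit [39,39] leaf, test {P2@t=39, P6(miss)}
    N15 x:[31,34] y:[35,38] z:[100/3,101/3] -> miss, prune
  N10 x:[33,47] y:[55,64] z:[89/3,40] -> miss, prune

Visited [0, 5, 6, 8, 9, 15, 10]. Tests: 7 box, 1 leaf. Nearest: P2.

== RESULT ==
2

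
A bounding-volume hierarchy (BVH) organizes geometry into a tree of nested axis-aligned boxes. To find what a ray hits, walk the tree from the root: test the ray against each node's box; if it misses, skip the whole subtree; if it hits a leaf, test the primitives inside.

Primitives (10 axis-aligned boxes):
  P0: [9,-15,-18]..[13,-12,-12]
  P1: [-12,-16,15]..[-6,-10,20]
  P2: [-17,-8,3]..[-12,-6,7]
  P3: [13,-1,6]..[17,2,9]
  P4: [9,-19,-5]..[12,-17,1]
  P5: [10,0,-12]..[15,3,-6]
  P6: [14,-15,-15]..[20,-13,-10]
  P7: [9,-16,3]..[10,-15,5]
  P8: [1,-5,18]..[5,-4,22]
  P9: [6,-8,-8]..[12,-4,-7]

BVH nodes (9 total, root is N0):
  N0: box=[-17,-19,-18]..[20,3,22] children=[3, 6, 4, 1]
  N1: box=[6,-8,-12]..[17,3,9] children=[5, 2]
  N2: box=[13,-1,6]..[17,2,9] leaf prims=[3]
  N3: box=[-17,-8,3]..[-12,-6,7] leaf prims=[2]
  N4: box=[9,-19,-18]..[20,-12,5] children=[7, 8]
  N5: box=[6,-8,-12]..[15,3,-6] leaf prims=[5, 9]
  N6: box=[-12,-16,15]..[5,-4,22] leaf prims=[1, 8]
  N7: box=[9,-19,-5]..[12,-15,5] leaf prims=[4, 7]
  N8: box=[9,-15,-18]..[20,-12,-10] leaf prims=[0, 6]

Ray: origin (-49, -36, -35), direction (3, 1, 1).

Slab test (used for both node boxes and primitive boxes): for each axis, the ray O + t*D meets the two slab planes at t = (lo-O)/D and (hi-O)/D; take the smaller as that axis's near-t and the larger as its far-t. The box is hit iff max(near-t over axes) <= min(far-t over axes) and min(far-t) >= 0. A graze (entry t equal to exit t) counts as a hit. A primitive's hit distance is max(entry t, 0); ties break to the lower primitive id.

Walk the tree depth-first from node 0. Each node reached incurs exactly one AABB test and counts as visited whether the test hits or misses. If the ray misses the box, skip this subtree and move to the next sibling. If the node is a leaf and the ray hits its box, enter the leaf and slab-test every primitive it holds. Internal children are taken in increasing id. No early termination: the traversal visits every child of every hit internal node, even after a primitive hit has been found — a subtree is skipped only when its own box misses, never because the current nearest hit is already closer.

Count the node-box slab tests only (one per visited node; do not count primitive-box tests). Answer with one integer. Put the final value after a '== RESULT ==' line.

Traverse from the root:
N0 x:[32/3,23] y:[17,39] z:[17,57] -> hit [17,23], descend [1, 3, 4, 6]
  N1 x:[55/3,22] y:[28,39] z:[23,44] -> miss, prune
  N3 x:[32/3,37/3] y:[28,30] z:[38,42] -> miss, prune
  N4 x:[58/3,23] y:[17,24] z:[17,40] -> hit [58/3,23], descend [7, 8]
    N7 x:[58/3,61/3] y:[17,21] z:[30,40] -> miss, prune
    N8 x:[58/3,23] y:[21,24] z:[17,25] -> hit [21,23] leaf, test {P0(miss), P6@t=21}
  N6 x:[37/3,18] y:[20,32] z:[50,57] -> miss, prune

Summary -> nodes [0, 1, 3, 4, 7, 8, 6]; box-tests=7; leaf-entries=1; first=P6

== RESULT ==
7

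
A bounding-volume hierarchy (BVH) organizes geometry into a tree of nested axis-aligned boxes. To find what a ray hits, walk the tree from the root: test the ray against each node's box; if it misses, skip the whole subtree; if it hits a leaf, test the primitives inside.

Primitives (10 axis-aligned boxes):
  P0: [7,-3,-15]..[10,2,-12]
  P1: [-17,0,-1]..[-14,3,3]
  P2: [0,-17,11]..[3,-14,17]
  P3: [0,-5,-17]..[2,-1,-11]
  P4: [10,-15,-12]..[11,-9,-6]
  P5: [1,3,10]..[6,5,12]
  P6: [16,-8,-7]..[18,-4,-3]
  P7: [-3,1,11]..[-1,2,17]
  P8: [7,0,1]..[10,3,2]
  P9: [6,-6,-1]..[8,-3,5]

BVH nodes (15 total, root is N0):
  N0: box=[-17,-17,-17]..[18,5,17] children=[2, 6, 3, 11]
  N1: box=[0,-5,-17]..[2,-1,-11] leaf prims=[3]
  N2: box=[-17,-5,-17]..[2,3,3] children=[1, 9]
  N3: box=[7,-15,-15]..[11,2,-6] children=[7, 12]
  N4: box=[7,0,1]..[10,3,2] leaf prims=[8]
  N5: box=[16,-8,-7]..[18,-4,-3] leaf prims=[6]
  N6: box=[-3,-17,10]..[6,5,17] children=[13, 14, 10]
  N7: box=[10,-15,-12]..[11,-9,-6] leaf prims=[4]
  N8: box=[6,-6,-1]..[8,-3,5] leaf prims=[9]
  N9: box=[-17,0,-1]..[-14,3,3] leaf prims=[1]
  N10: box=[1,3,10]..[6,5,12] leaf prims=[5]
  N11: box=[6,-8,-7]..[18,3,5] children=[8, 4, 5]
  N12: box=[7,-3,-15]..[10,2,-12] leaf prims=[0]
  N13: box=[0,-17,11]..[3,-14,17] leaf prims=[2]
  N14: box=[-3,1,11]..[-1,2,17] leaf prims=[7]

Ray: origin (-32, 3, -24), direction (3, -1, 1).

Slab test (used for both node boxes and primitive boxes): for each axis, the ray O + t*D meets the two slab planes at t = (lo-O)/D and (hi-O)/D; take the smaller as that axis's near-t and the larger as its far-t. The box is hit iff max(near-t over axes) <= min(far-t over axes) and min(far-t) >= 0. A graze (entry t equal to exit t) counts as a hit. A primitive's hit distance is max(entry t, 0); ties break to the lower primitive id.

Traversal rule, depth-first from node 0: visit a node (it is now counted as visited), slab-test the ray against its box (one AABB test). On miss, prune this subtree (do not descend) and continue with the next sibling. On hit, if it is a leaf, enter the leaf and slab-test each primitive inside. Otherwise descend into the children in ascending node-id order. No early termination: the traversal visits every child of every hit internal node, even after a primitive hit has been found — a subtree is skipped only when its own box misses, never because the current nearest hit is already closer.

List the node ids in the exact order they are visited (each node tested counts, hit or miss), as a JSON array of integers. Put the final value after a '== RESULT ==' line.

Trace the traversal:
N0 x:[5,50/3] y:[-2,20] z:[7,41] -> hit [7,50/3], descend [2, 3, 6, 11]
  N2 x:[5,34/3] y:[0,8] z:[7,27] -> hit [7,8], descend [1, 9]
    N1 x:[32/3,34/3] y:[4,8] z:[7,13] -> miss, prune
    N9 x:[5,6] y:[0,3] z:[23,27] -> miss, prune
  N3 x:[13,43/3] y:[1,18] z:[9,18] -> hit [13,43/3], descend [7, 12]
    N7 x:[14,43/3] y:[12,18] z:[12,18] -> hit [14,43/3] leaf, test {P4@t=14}
    N12 x:[13,14] y:[1,6] z:[9,12] -> miss, prune
  N6 x:[29/3,38/3] y:[-2,20] z:[34,41] -> miss, prune
  N11 x:[38/3,50/3] y:[0,11] z:[17,29] -> miss, prune

Visited [0, 2, 1, 9, 3, 7, 12, 6, 11]. Tests: 9 box, 1 leaf. Nearest: P4.

== RESULT ==
[0, 2, 1, 9, 3, 7, 12, 6, 11]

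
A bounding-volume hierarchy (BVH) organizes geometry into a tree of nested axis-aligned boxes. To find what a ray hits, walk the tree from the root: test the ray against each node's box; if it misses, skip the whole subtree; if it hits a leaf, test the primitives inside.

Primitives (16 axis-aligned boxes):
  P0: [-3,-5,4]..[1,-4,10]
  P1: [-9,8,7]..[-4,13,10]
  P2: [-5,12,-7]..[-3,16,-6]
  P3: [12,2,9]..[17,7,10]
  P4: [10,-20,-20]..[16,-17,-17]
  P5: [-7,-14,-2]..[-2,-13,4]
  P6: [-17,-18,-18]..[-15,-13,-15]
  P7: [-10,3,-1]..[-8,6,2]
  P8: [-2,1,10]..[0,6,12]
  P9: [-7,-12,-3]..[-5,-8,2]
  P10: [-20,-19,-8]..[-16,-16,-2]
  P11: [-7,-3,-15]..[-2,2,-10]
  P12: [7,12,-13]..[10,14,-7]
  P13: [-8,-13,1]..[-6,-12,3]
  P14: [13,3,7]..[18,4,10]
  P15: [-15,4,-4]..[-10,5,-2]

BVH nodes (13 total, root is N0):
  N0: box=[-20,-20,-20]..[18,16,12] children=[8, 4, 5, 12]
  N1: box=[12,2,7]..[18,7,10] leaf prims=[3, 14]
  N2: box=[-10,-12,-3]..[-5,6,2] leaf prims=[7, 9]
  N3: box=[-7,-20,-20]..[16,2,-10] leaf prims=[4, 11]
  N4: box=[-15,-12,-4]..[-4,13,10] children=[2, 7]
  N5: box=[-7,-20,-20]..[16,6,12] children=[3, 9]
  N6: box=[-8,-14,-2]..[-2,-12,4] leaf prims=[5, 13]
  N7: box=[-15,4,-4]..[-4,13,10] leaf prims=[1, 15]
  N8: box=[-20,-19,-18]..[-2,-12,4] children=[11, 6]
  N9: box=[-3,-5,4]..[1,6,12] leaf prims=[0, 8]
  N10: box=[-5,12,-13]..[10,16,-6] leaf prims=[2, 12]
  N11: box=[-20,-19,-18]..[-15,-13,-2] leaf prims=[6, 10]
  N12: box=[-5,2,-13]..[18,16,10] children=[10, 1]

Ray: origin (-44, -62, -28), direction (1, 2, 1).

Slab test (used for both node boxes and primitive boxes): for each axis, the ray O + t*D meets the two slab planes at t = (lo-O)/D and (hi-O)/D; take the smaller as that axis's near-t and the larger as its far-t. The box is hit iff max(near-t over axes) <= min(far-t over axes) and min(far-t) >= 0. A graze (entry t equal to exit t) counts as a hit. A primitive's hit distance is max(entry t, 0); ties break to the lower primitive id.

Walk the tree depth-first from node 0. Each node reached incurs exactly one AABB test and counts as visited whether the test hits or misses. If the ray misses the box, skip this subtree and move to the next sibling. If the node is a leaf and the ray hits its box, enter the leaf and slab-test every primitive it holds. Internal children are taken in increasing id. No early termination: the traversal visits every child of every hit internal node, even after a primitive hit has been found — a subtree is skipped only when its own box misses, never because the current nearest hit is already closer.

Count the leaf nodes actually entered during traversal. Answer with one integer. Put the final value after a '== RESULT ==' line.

Traverse from the root:
N0 x:[24,62] y:[21,39] z:[8,40] -> hit [24,39], descend [4, 5, 8, 12]
  N4 x:[29,40] y:[25,75/2] z:[24,38] -> hit [29,75/2], descend [2, 7]
    N2 x:[34,39] y:[25,34] z:[25,30] -> miss, prune
    N7 x:[29,40] y:[33,75/2] z:[24,38] -> hit [33,75/2] leaf, test {P1@t=35, P15(miss)}
  N5 x:[37,60] y:[21,34] z:[8,40] -> miss, prune
  N8 x:[24,42] y:[43/2,25] z:[10,32] -> hit [24,25], descend [6, 11]
    N6 x:[36,42] y:[24,25] z:[26,32] -> miss, prune
    N11 x:[24,29] y:[43/2,49/2] z:[10,26] -> hit [24,49/2] leaf, test {P6(miss), P10(miss)}
  N12 x:[39,62] y:[32,39] z:[15,38] -> miss, prune

9 AABB tests over nodes [0, 4, 2, 7, 5, 8, 6, 11, 12]; 2 leaves entered; closest P1.

== RESULT ==
2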